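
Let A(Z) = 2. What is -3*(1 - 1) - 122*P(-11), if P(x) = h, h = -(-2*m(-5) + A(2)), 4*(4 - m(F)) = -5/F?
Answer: -671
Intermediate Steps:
m(F) = 4 + 5/(4*F) (m(F) = 4 - (-5)/(4*F) = 4 + 5/(4*F))
h = 11/2 (h = -(-2*(4 + (5/4)/(-5)) + 2) = -(-2*(4 + (5/4)*(-1/5)) + 2) = -(-2*(4 - 1/4) + 2) = -(-2*15/4 + 2) = -(-15/2 + 2) = -1*(-11/2) = 11/2 ≈ 5.5000)
P(x) = 11/2
-3*(1 - 1) - 122*P(-11) = -3*(1 - 1) - 122*11/2 = -3*0 - 671 = 0 - 671 = -671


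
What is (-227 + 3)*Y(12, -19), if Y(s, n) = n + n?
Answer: 8512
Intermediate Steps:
Y(s, n) = 2*n
(-227 + 3)*Y(12, -19) = (-227 + 3)*(2*(-19)) = -224*(-38) = 8512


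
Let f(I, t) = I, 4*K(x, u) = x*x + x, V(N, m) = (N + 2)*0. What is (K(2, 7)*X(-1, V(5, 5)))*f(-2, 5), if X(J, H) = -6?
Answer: 18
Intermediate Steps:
V(N, m) = 0 (V(N, m) = (2 + N)*0 = 0)
K(x, u) = x/4 + x²/4 (K(x, u) = (x*x + x)/4 = (x² + x)/4 = (x + x²)/4 = x/4 + x²/4)
(K(2, 7)*X(-1, V(5, 5)))*f(-2, 5) = (((¼)*2*(1 + 2))*(-6))*(-2) = (((¼)*2*3)*(-6))*(-2) = ((3/2)*(-6))*(-2) = -9*(-2) = 18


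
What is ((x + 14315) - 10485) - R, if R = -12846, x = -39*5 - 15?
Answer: 16466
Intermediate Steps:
x = -210 (x = -195 - 15 = -210)
((x + 14315) - 10485) - R = ((-210 + 14315) - 10485) - 1*(-12846) = (14105 - 10485) + 12846 = 3620 + 12846 = 16466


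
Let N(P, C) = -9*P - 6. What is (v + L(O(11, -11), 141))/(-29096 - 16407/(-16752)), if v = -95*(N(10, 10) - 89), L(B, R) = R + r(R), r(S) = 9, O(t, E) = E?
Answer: -19795280/32493319 ≈ -0.60921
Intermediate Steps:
N(P, C) = -6 - 9*P
L(B, R) = 9 + R (L(B, R) = R + 9 = 9 + R)
v = 17575 (v = -95*((-6 - 9*10) - 89) = -95*((-6 - 90) - 89) = -95*(-96 - 89) = -95*(-185) = 17575)
(v + L(O(11, -11), 141))/(-29096 - 16407/(-16752)) = (17575 + (9 + 141))/(-29096 - 16407/(-16752)) = (17575 + 150)/(-29096 - 16407*(-1/16752)) = 17725/(-29096 + 5469/5584) = 17725/(-162466595/5584) = 17725*(-5584/162466595) = -19795280/32493319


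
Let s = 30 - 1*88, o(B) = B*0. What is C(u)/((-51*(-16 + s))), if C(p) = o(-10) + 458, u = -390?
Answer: 229/1887 ≈ 0.12136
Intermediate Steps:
o(B) = 0
s = -58 (s = 30 - 88 = -58)
C(p) = 458 (C(p) = 0 + 458 = 458)
C(u)/((-51*(-16 + s))) = 458/((-51*(-16 - 58))) = 458/((-51*(-74))) = 458/3774 = 458*(1/3774) = 229/1887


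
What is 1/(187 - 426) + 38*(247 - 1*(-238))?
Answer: 4404769/239 ≈ 18430.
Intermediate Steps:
1/(187 - 426) + 38*(247 - 1*(-238)) = 1/(-239) + 38*(247 + 238) = -1/239 + 38*485 = -1/239 + 18430 = 4404769/239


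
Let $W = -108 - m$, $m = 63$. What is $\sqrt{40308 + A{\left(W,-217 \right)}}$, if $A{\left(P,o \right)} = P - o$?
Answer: $\sqrt{40354} \approx 200.88$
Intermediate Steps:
$W = -171$ ($W = -108 - 63 = -171$)
$\sqrt{40308 + A{\left(W,-217 \right)}} = \sqrt{40308 - -46} = \sqrt{40308 + \left(-171 + 217\right)} = \sqrt{40308 + 46} = \sqrt{40354}$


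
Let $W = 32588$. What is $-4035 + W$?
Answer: $28553$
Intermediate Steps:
$-4035 + W = -4035 + 32588 = 28553$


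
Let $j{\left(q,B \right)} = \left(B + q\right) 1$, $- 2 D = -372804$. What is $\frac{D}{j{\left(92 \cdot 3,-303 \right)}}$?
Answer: $- \frac{62134}{9} \approx -6903.8$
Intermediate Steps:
$D = 186402$ ($D = \left(- \frac{1}{2}\right) \left(-372804\right) = 186402$)
$j{\left(q,B \right)} = B + q$
$\frac{D}{j{\left(92 \cdot 3,-303 \right)}} = \frac{186402}{-303 + 92 \cdot 3} = \frac{186402}{-303 + 276} = \frac{186402}{-27} = 186402 \left(- \frac{1}{27}\right) = - \frac{62134}{9}$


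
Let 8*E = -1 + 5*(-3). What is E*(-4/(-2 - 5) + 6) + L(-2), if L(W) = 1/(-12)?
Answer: -1111/84 ≈ -13.226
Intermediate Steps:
E = -2 (E = (-1 + 5*(-3))/8 = (-1 - 15)/8 = (⅛)*(-16) = -2)
L(W) = -1/12
E*(-4/(-2 - 5) + 6) + L(-2) = -2*(-4/(-2 - 5) + 6) - 1/12 = -2*(-4/(-7) + 6) - 1/12 = -2*(-4*(-⅐) + 6) - 1/12 = -2*(4/7 + 6) - 1/12 = -2*46/7 - 1/12 = -92/7 - 1/12 = -1111/84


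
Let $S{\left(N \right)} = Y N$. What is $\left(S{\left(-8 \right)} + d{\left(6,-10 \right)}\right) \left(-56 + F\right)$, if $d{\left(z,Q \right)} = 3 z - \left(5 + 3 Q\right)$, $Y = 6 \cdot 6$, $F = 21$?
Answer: $8575$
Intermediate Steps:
$Y = 36$
$S{\left(N \right)} = 36 N$
$d{\left(z,Q \right)} = -5 - 3 Q + 3 z$ ($d{\left(z,Q \right)} = 3 z - \left(5 + 3 Q\right) = -5 - 3 Q + 3 z$)
$\left(S{\left(-8 \right)} + d{\left(6,-10 \right)}\right) \left(-56 + F\right) = \left(36 \left(-8\right) - -43\right) \left(-56 + 21\right) = \left(-288 + \left(-5 + 30 + 18\right)\right) \left(-35\right) = \left(-288 + 43\right) \left(-35\right) = \left(-245\right) \left(-35\right) = 8575$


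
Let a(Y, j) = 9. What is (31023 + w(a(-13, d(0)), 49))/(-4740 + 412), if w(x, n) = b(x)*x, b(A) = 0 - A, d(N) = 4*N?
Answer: -15471/2164 ≈ -7.1493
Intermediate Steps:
b(A) = -A
w(x, n) = -x² (w(x, n) = (-x)*x = -x²)
(31023 + w(a(-13, d(0)), 49))/(-4740 + 412) = (31023 - 1*9²)/(-4740 + 412) = (31023 - 1*81)/(-4328) = (31023 - 81)*(-1/4328) = 30942*(-1/4328) = -15471/2164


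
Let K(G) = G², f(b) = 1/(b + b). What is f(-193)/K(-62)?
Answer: -1/1483784 ≈ -6.7395e-7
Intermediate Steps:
f(b) = 1/(2*b)
f(-193)/K(-62) = ((½)/(-193))/((-62)²) = ((½)*(-1/193))/3844 = -1/386*1/3844 = -1/1483784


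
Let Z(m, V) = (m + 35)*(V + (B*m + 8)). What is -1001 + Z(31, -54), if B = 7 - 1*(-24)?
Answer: 59389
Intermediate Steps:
B = 31 (B = 7 + 24 = 31)
Z(m, V) = (35 + m)*(8 + V + 31*m) (Z(m, V) = (m + 35)*(V + (31*m + 8)) = (35 + m)*(V + (8 + 31*m)) = (35 + m)*(8 + V + 31*m))
-1001 + Z(31, -54) = -1001 + (280 + 31*31**2 + 35*(-54) + 1093*31 - 54*31) = -1001 + (280 + 31*961 - 1890 + 33883 - 1674) = -1001 + (280 + 29791 - 1890 + 33883 - 1674) = -1001 + 60390 = 59389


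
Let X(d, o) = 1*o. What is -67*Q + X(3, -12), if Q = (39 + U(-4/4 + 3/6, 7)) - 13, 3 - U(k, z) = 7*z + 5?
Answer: 1663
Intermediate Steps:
U(k, z) = -2 - 7*z (U(k, z) = 3 - (7*z + 5) = 3 - (5 + 7*z) = 3 + (-5 - 7*z) = -2 - 7*z)
X(d, o) = o
Q = -25 (Q = (39 + (-2 - 7*7)) - 13 = (39 + (-2 - 49)) - 13 = (39 - 51) - 13 = -12 - 13 = -25)
-67*Q + X(3, -12) = -67*(-25) - 12 = 1675 - 12 = 1663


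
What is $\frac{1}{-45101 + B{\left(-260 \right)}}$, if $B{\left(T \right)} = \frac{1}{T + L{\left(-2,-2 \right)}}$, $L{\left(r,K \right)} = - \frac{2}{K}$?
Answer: $- \frac{259}{11681160} \approx -2.2172 \cdot 10^{-5}$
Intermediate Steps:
$B{\left(T \right)} = \frac{1}{1 + T}$ ($B{\left(T \right)} = \frac{1}{T - \frac{2}{-2}} = \frac{1}{T - -1} = \frac{1}{T + 1} = \frac{1}{1 + T}$)
$\frac{1}{-45101 + B{\left(-260 \right)}} = \frac{1}{-45101 + \frac{1}{1 - 260}} = \frac{1}{-45101 + \frac{1}{-259}} = \frac{1}{-45101 - \frac{1}{259}} = \frac{1}{- \frac{11681160}{259}} = - \frac{259}{11681160}$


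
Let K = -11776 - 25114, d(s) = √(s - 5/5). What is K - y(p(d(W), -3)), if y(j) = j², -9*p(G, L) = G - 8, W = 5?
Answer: -332014/9 ≈ -36890.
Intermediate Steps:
d(s) = √(-1 + s) (d(s) = √(s - 5*⅕) = √(s - 1) = √(-1 + s))
p(G, L) = 8/9 - G/9 (p(G, L) = -(G - 8)/9 = -(-8 + G)/9 = 8/9 - G/9)
K = -36890
K - y(p(d(W), -3)) = -36890 - (8/9 - √(-1 + 5)/9)² = -36890 - (8/9 - √4/9)² = -36890 - (8/9 - ⅑*2)² = -36890 - (8/9 - 2/9)² = -36890 - (⅔)² = -36890 - 1*4/9 = -36890 - 4/9 = -332014/9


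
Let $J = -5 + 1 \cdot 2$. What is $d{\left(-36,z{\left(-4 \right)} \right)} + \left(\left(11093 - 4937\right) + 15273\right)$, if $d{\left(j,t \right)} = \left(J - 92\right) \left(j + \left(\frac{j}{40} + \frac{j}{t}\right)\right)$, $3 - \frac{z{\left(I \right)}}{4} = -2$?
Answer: $\frac{50211}{2} \approx 25106.0$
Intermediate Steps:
$z{\left(I \right)} = 20$ ($z{\left(I \right)} = 12 - -8 = 12 + 8 = 20$)
$J = -3$ ($J = -5 + 2 = -3$)
$d{\left(j,t \right)} = - \frac{779 j}{8} - \frac{95 j}{t}$ ($d{\left(j,t \right)} = \left(-3 - 92\right) \left(j + \left(\frac{j}{40} + \frac{j}{t}\right)\right) = - 95 \left(j + \left(j \frac{1}{40} + \frac{j}{t}\right)\right) = - 95 \left(j + \left(\frac{j}{40} + \frac{j}{t}\right)\right) = - 95 \left(\frac{41 j}{40} + \frac{j}{t}\right) = - \frac{779 j}{8} - \frac{95 j}{t}$)
$d{\left(-36,z{\left(-4 \right)} \right)} + \left(\left(11093 - 4937\right) + 15273\right) = \left(\left(- \frac{779}{8}\right) \left(-36\right) - - \frac{3420}{20}\right) + \left(\left(11093 - 4937\right) + 15273\right) = \left(\frac{7011}{2} - \left(-3420\right) \frac{1}{20}\right) + \left(6156 + 15273\right) = \left(\frac{7011}{2} + 171\right) + 21429 = \frac{7353}{2} + 21429 = \frac{50211}{2}$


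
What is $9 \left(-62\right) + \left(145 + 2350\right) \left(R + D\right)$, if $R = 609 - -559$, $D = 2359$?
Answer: $8799307$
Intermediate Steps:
$R = 1168$ ($R = 609 + 559 = 1168$)
$9 \left(-62\right) + \left(145 + 2350\right) \left(R + D\right) = 9 \left(-62\right) + \left(145 + 2350\right) \left(1168 + 2359\right) = -558 + 2495 \cdot 3527 = -558 + 8799865 = 8799307$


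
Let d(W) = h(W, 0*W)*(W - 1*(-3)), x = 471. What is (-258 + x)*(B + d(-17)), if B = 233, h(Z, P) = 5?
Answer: 34719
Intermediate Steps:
d(W) = 15 + 5*W (d(W) = 5*(W - 1*(-3)) = 5*(W + 3) = 5*(3 + W) = 15 + 5*W)
(-258 + x)*(B + d(-17)) = (-258 + 471)*(233 + (15 + 5*(-17))) = 213*(233 + (15 - 85)) = 213*(233 - 70) = 213*163 = 34719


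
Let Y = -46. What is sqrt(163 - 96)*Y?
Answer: -46*sqrt(67) ≈ -376.53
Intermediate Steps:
sqrt(163 - 96)*Y = sqrt(163 - 96)*(-46) = sqrt(67)*(-46) = -46*sqrt(67)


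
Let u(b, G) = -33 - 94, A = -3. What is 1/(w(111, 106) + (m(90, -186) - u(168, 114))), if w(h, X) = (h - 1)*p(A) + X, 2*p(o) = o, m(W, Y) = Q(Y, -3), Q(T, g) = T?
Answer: -1/118 ≈ -0.0084746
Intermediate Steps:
m(W, Y) = Y
p(o) = o/2
u(b, G) = -127
w(h, X) = 3/2 + X - 3*h/2 (w(h, X) = (h - 1)*((1/2)*(-3)) + X = (-1 + h)*(-3/2) + X = (3/2 - 3*h/2) + X = 3/2 + X - 3*h/2)
1/(w(111, 106) + (m(90, -186) - u(168, 114))) = 1/((3/2 + 106 - 3/2*111) + (-186 - 1*(-127))) = 1/((3/2 + 106 - 333/2) + (-186 + 127)) = 1/(-59 - 59) = 1/(-118) = -1/118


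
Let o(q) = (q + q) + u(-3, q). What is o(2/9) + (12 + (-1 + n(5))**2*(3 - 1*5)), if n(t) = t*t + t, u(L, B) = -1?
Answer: -15035/9 ≈ -1670.6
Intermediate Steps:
n(t) = t + t**2 (n(t) = t**2 + t = t + t**2)
o(q) = -1 + 2*q (o(q) = (q + q) - 1 = 2*q - 1 = -1 + 2*q)
o(2/9) + (12 + (-1 + n(5))**2*(3 - 1*5)) = (-1 + 2*(2/9)) + (12 + (-1 + 5*(1 + 5))**2*(3 - 1*5)) = (-1 + 2*(2*(1/9))) + (12 + (-1 + 5*6)**2*(3 - 5)) = (-1 + 2*(2/9)) + (12 + (-1 + 30)**2*(-2)) = (-1 + 4/9) + (12 + 29**2*(-2)) = -5/9 + (12 + 841*(-2)) = -5/9 + (12 - 1682) = -5/9 - 1670 = -15035/9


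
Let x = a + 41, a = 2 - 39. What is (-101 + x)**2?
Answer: 9409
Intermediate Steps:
a = -37
x = 4 (x = -37 + 41 = 4)
(-101 + x)**2 = (-101 + 4)**2 = (-97)**2 = 9409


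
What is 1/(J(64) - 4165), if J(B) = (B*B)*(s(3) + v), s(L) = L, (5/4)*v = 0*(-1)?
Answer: 1/8123 ≈ 0.00012311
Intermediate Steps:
v = 0 (v = 4*(0*(-1))/5 = (4/5)*0 = 0)
J(B) = 3*B**2 (J(B) = (B*B)*(3 + 0) = B**2*3 = 3*B**2)
1/(J(64) - 4165) = 1/(3*64**2 - 4165) = 1/(3*4096 - 4165) = 1/(12288 - 4165) = 1/8123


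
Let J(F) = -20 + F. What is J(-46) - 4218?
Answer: -4284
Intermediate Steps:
J(-46) - 4218 = (-20 - 46) - 4218 = -66 - 4218 = -4284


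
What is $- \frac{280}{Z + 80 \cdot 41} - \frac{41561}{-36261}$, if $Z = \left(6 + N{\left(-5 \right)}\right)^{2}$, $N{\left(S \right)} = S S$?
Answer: $\frac{166107121}{153782901} \approx 1.0801$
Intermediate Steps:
$N{\left(S \right)} = S^{2}$
$Z = 961$ ($Z = \left(6 + \left(-5\right)^{2}\right)^{2} = \left(6 + 25\right)^{2} = 31^{2} = 961$)
$- \frac{280}{Z + 80 \cdot 41} - \frac{41561}{-36261} = - \frac{280}{961 + 80 \cdot 41} - \frac{41561}{-36261} = - \frac{280}{961 + 3280} - - \frac{41561}{36261} = - \frac{280}{4241} + \frac{41561}{36261} = \frac{166107121}{153782901}$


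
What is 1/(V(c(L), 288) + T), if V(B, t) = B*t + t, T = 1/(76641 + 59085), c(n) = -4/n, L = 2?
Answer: -135726/39089087 ≈ -0.0034722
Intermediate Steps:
T = 1/135726 ≈ 7.3678e-6
V(B, t) = t + B*t
1/(V(c(L), 288) + T) = 1/(288*(1 - 4/2) + 1/135726) = 1/(288*(1 - 4*½) + 1/135726) = 1/(288*(1 - 2) + 1/135726) = 1/(288*(-1) + 1/135726) = 1/(-288 + 1/135726) = 1/(-39089087/135726) = -135726/39089087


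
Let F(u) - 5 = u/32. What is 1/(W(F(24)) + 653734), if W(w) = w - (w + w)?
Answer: 4/2614913 ≈ 1.5297e-6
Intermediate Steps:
F(u) = 5 + u/32
W(w) = -w (W(w) = w - 2*w = -w)
1/(W(F(24)) + 653734) = 1/(-(5 + (1/32)*24) + 653734) = 1/(-(5 + 3/4) + 653734) = 1/(-1*23/4 + 653734) = 1/(-23/4 + 653734) = 1/(2614913/4) = 4/2614913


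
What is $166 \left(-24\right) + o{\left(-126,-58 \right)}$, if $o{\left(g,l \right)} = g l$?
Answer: $3324$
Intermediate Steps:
$166 \left(-24\right) + o{\left(-126,-58 \right)} = 166 \left(-24\right) - -7308 = -3984 + 7308 = 3324$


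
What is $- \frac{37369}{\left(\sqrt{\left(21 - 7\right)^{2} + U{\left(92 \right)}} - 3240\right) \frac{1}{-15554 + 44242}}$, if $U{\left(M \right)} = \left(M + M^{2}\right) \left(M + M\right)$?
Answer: $\frac{173670783264}{446155} + \frac{536020936 \sqrt{15745}}{446155} \approx 5.4002 \cdot 10^{5}$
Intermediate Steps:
$U{\left(M \right)} = 2 M \left(M + M^{2}\right)$ ($U{\left(M \right)} = \left(M + M^{2}\right) 2 M = 2 M \left(M + M^{2}\right)$)
$- \frac{37369}{\left(\sqrt{\left(21 - 7\right)^{2} + U{\left(92 \right)}} - 3240\right) \frac{1}{-15554 + 44242}} = - \frac{37369}{\left(\sqrt{\left(21 - 7\right)^{2} + 2 \cdot 92^{2} \left(1 + 92\right)} - 3240\right) \frac{1}{-15554 + 44242}} = - \frac{37369}{\left(\sqrt{14^{2} + 2 \cdot 8464 \cdot 93} - 3240\right) \frac{1}{28688}} = - \frac{37369}{\left(\sqrt{196 + 1574304} - 3240\right) \frac{1}{28688}} = - \frac{37369}{\left(\sqrt{1574500} - 3240\right) \frac{1}{28688}} = - \frac{37369}{\left(10 \sqrt{15745} - 3240\right) \frac{1}{28688}} = - \frac{37369}{\left(-3240 + 10 \sqrt{15745}\right) \frac{1}{28688}} = - \frac{37369}{- \frac{405}{3586} + \frac{5 \sqrt{15745}}{14344}}$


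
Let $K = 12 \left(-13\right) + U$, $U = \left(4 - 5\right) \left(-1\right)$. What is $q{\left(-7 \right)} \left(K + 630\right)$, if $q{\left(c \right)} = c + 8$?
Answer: $475$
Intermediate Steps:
$U = 1$ ($U = \left(-1\right) \left(-1\right) = 1$)
$K = -155$ ($K = 12 \left(-13\right) + 1 = -156 + 1 = -155$)
$q{\left(c \right)} = 8 + c$
$q{\left(-7 \right)} \left(K + 630\right) = \left(8 - 7\right) \left(-155 + 630\right) = 1 \cdot 475 = 475$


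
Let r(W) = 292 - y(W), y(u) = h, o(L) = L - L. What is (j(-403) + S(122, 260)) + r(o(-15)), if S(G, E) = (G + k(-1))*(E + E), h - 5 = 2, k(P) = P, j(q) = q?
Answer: 62802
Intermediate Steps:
o(L) = 0
h = 7 (h = 5 + 2 = 7)
y(u) = 7
S(G, E) = 2*E*(-1 + G) (S(G, E) = (G - 1)*(E + E) = (-1 + G)*(2*E) = 2*E*(-1 + G))
r(W) = 285 (r(W) = 292 - 1*7 = 292 - 7 = 285)
(j(-403) + S(122, 260)) + r(o(-15)) = (-403 + 2*260*(-1 + 122)) + 285 = (-403 + 2*260*121) + 285 = (-403 + 62920) + 285 = 62517 + 285 = 62802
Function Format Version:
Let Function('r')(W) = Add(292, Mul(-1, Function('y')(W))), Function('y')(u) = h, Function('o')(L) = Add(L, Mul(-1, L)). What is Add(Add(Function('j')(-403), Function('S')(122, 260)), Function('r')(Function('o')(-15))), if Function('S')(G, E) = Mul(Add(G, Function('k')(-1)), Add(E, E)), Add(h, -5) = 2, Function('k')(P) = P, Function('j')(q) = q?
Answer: 62802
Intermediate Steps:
Function('o')(L) = 0
h = 7 (h = Add(5, 2) = 7)
Function('y')(u) = 7
Function('S')(G, E) = Mul(2, E, Add(-1, G)) (Function('S')(G, E) = Mul(Add(G, -1), Add(E, E)) = Mul(Add(-1, G), Mul(2, E)) = Mul(2, E, Add(-1, G)))
Function('r')(W) = 285 (Function('r')(W) = Add(292, Mul(-1, 7)) = Add(292, -7) = 285)
Add(Add(Function('j')(-403), Function('S')(122, 260)), Function('r')(Function('o')(-15))) = Add(Add(-403, Mul(2, 260, Add(-1, 122))), 285) = Add(Add(-403, Mul(2, 260, 121)), 285) = Add(Add(-403, 62920), 285) = Add(62517, 285) = 62802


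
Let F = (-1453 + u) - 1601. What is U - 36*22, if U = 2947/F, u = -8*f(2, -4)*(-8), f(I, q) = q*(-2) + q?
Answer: -2218963/2798 ≈ -793.05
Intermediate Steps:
f(I, q) = -q (f(I, q) = -2*q + q = -q)
u = 256 (u = -(-8)*(-4)*(-8) = -8*4*(-8) = -32*(-8) = 256)
F = -2798 (F = (-1453 + 256) - 1601 = -1197 - 1601 = -2798)
U = -2947/2798 (U = 2947/(-2798) = 2947*(-1/2798) = -2947/2798 ≈ -1.0533)
U - 36*22 = -2947/2798 - 36*22 = -2947/2798 - 792 = -2218963/2798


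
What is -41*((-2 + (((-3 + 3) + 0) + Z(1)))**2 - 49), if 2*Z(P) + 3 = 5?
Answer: 1968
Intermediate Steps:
Z(P) = 1 (Z(P) = -3/2 + (1/2)*5 = -3/2 + 5/2 = 1)
-41*((-2 + (((-3 + 3) + 0) + Z(1)))**2 - 49) = -41*((-2 + (((-3 + 3) + 0) + 1))**2 - 49) = -41*((-2 + ((0 + 0) + 1))**2 - 49) = -41*((-2 + (0 + 1))**2 - 49) = -41*((-2 + 1)**2 - 49) = -41*((-1)**2 - 49) = -41*(1 - 49) = -41*(-48) = 1968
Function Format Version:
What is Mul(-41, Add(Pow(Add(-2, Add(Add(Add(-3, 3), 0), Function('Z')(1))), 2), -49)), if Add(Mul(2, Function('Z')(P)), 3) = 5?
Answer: 1968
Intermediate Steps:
Function('Z')(P) = 1 (Function('Z')(P) = Add(Rational(-3, 2), Mul(Rational(1, 2), 5)) = Add(Rational(-3, 2), Rational(5, 2)) = 1)
Mul(-41, Add(Pow(Add(-2, Add(Add(Add(-3, 3), 0), Function('Z')(1))), 2), -49)) = Mul(-41, Add(Pow(Add(-2, Add(Add(Add(-3, 3), 0), 1)), 2), -49)) = Mul(-41, Add(Pow(Add(-2, Add(Add(0, 0), 1)), 2), -49)) = Mul(-41, Add(Pow(Add(-2, Add(0, 1)), 2), -49)) = Mul(-41, Add(Pow(Add(-2, 1), 2), -49)) = Mul(-41, Add(Pow(-1, 2), -49)) = Mul(-41, Add(1, -49)) = Mul(-41, -48) = 1968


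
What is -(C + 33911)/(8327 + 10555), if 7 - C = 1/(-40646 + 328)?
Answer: -1367505925/761284476 ≈ -1.7963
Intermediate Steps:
C = 282227/40318 (C = 7 - 1/(-40646 + 328) = 7 - 1/(-40318) = 7 - 1*(-1/40318) = 7 + 1/40318 = 282227/40318 ≈ 7.0000)
-(C + 33911)/(8327 + 10555) = -(282227/40318 + 33911)/(8327 + 10555) = -1367505925/(40318*18882) = -1*1367505925/761284476 = -1367505925/761284476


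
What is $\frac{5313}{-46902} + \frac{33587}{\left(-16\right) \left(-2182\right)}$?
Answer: $\frac{231635003}{272907104} \approx 0.84877$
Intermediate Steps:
$\frac{5313}{-46902} + \frac{33587}{\left(-16\right) \left(-2182\right)} = 5313 \left(- \frac{1}{46902}\right) + \frac{33587}{34912} = - \frac{1771}{15634} + 33587 \cdot \frac{1}{34912} = - \frac{1771}{15634} + \frac{33587}{34912} = \frac{231635003}{272907104}$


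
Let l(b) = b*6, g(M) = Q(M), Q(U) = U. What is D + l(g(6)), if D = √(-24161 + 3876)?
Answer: 36 + I*√20285 ≈ 36.0 + 142.43*I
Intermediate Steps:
g(M) = M
l(b) = 6*b
D = I*√20285 (D = √(-20285) = I*√20285 ≈ 142.43*I)
D + l(g(6)) = I*√20285 + 6*6 = I*√20285 + 36 = 36 + I*√20285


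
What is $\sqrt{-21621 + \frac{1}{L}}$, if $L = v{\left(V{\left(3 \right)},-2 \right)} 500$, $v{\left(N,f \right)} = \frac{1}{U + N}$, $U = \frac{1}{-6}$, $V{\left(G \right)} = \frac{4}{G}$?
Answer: $\frac{i \sqrt{1945889790}}{300} \approx 147.04 i$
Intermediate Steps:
$U = - \frac{1}{6} \approx -0.16667$
$v{\left(N,f \right)} = \frac{1}{- \frac{1}{6} + N}$
$L = \frac{3000}{7}$ ($L = \frac{6}{-1 + 6 \cdot \frac{4}{3}} \cdot 500 = \frac{6}{-1 + 8} \cdot 500 = \frac{6}{7} \cdot 500 = \frac{3000}{7} \approx 428.57$)
$\sqrt{-21621 + \frac{1}{L}} = \sqrt{-21621 + \frac{1}{\frac{3000}{7}}} = \sqrt{-21621 + \frac{7}{3000}} = \sqrt{- \frac{64862993}{3000}} = \frac{i \sqrt{1945889790}}{300}$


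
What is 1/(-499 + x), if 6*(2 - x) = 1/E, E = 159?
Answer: -954/474139 ≈ -0.0020121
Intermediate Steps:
x = 1907/954 (x = 2 - ⅙/159 = 2 - ⅙*1/159 = 2 - 1/954 = 1907/954 ≈ 1.9990)
1/(-499 + x) = 1/(-499 + 1907/954) = 1/(-474139/954) = -954/474139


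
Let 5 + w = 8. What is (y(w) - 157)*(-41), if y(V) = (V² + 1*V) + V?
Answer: 5822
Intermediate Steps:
w = 3 (w = -5 + 8 = 3)
y(V) = V² + 2*V (y(V) = (V² + V) + V = (V + V²) + V = V² + 2*V)
(y(w) - 157)*(-41) = (3*(2 + 3) - 157)*(-41) = (3*5 - 157)*(-41) = (15 - 157)*(-41) = -142*(-41) = 5822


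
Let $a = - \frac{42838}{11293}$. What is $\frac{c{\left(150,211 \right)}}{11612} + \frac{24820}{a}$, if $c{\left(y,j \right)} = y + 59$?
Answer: $- \frac{1627372384989}{248717428} \approx -6543.1$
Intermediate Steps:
$a = - \frac{42838}{11293}$ ($a = \left(-42838\right) \frac{1}{11293} = - \frac{42838}{11293} \approx -3.7933$)
$c{\left(y,j \right)} = 59 + y$
$\frac{c{\left(150,211 \right)}}{11612} + \frac{24820}{a} = \frac{59 + 150}{11612} + \frac{24820}{- \frac{42838}{11293}} = 209 \cdot \frac{1}{11612} + 24820 \left(- \frac{11293}{42838}\right) = \frac{209}{11612} - \frac{140146130}{21419} = - \frac{1627372384989}{248717428}$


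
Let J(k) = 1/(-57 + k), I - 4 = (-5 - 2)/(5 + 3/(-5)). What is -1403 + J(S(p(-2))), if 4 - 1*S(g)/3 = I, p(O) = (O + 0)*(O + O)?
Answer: -1612069/1149 ≈ -1403.0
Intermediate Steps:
p(O) = 2*O² (p(O) = O*(2*O) = 2*O²)
I = 53/22 (I = 4 + (-5 - 2)/(5 + 3/(-5)) = 4 - 7/(5 + 3*(-⅕)) = 4 - 7/(5 - ⅗) = 4 - 7/22/5 = 4 - 7*5/22 = 4 - 35/22 = 53/22 ≈ 2.4091)
S(g) = 105/22 (S(g) = 12 - 3*53/22 = 12 - 159/22 = 105/22)
-1403 + J(S(p(-2))) = -1403 + 1/(-57 + 105/22) = -1403 + 1/(-1149/22) = -1403 - 22/1149 = -1612069/1149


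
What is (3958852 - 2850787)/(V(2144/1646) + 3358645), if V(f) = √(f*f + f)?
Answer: 504149111079397665/1528121447009709157 - 729549996*√126965/1528121447009709157 ≈ 0.32991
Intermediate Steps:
V(f) = √(f + f²) (V(f) = √(f² + f) = √(f + f²))
(3958852 - 2850787)/(V(2144/1646) + 3358645) = (3958852 - 2850787)/(√((2144/1646)*(1 + 2144/1646)) + 3358645) = 1108065/(√((2144*(1/1646))*(1 + 2144*(1/1646))) + 3358645) = 1108065/(√(1072*(1 + 1072/823)/823) + 3358645) = 1108065/(√((1072/823)*(1895/823)) + 3358645) = 1108065/(√(2031440/677329) + 3358645) = 1108065/(4*√126965/823 + 3358645) = 1108065/(3358645 + 4*√126965/823)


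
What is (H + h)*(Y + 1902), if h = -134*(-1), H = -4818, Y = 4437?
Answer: -29691876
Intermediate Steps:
h = 134
(H + h)*(Y + 1902) = (-4818 + 134)*(4437 + 1902) = -4684*6339 = -29691876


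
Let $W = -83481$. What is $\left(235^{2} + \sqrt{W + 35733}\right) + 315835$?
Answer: $371060 + 2 i \sqrt{11937} \approx 3.7106 \cdot 10^{5} + 218.51 i$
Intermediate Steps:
$\left(235^{2} + \sqrt{W + 35733}\right) + 315835 = \left(235^{2} + \sqrt{-83481 + 35733}\right) + 315835 = \left(55225 + \sqrt{-47748}\right) + 315835 = \left(55225 + 2 i \sqrt{11937}\right) + 315835 = 371060 + 2 i \sqrt{11937}$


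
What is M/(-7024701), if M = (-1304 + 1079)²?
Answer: -16875/2341567 ≈ -0.0072067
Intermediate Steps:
M = 50625 (M = (-225)² = 50625)
M/(-7024701) = 50625/(-7024701) = 50625*(-1/7024701) = -16875/2341567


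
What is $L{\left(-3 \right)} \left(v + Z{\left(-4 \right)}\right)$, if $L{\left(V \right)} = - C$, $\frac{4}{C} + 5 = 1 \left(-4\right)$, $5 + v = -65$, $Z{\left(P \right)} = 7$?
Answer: $-28$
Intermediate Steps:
$v = -70$ ($v = -5 - 65 = -70$)
$C = - \frac{4}{9}$ ($C = \frac{4}{-5 + 1 \left(-4\right)} = \frac{4}{-5 - 4} = \frac{4}{-9} = 4 \left(- \frac{1}{9}\right) = - \frac{4}{9} \approx -0.44444$)
$L{\left(V \right)} = \frac{4}{9}$ ($L{\left(V \right)} = \left(-1\right) \left(- \frac{4}{9}\right) = \frac{4}{9}$)
$L{\left(-3 \right)} \left(v + Z{\left(-4 \right)}\right) = \frac{4 \left(-70 + 7\right)}{9} = \frac{4}{9} \left(-63\right) = -28$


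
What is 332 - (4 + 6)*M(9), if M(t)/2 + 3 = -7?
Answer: 532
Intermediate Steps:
M(t) = -20 (M(t) = -6 + 2*(-7) = -6 - 14 = -20)
332 - (4 + 6)*M(9) = 332 - (4 + 6)*(-20) = 332 - 10*(-20) = 332 - 1*(-200) = 332 + 200 = 532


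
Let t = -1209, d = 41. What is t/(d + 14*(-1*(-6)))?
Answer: -1209/125 ≈ -9.6720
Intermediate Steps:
t/(d + 14*(-1*(-6))) = -1209/(41 + 14*(-1*(-6))) = -1209/(41 + 14*6) = -1209/(41 + 84) = -1209/125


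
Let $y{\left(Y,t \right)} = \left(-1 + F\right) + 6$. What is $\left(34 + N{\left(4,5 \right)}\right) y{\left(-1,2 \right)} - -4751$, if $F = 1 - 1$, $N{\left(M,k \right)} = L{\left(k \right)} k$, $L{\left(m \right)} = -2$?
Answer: $4871$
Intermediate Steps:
$N{\left(M,k \right)} = - 2 k$
$F = 0$ ($F = 1 - 1 = 0$)
$y{\left(Y,t \right)} = 5$ ($y{\left(Y,t \right)} = \left(-1 + 0\right) + 6 = -1 + 6 = 5$)
$\left(34 + N{\left(4,5 \right)}\right) y{\left(-1,2 \right)} - -4751 = \left(34 - 10\right) 5 - -4751 = \left(34 - 10\right) 5 + 4751 = 24 \cdot 5 + 4751 = 120 + 4751 = 4871$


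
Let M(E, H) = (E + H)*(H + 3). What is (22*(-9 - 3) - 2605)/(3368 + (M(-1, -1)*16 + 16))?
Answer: -2869/3320 ≈ -0.86416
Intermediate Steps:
M(E, H) = (3 + H)*(E + H) (M(E, H) = (E + H)*(3 + H) = (3 + H)*(E + H))
(22*(-9 - 3) - 2605)/(3368 + (M(-1, -1)*16 + 16)) = (22*(-9 - 3) - 2605)/(3368 + (((-1)**2 + 3*(-1) + 3*(-1) - 1*(-1))*16 + 16)) = (22*(-12) - 2605)/(3368 + ((1 - 3 - 3 + 1)*16 + 16)) = (-264 - 2605)/(3368 + (-4*16 + 16)) = -2869/(3368 + (-64 + 16)) = -2869/(3368 - 48) = -2869/3320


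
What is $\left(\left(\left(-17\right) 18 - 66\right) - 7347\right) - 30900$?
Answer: $-38619$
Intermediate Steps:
$\left(\left(\left(-17\right) 18 - 66\right) - 7347\right) - 30900 = \left(\left(-306 - 66\right) - 7347\right) - 30900 = \left(-372 - 7347\right) - 30900 = -7719 - 30900 = -38619$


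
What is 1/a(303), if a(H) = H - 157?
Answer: 1/146 ≈ 0.0068493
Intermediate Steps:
a(H) = -157 + H
1/a(303) = 1/(-157 + 303) = 1/146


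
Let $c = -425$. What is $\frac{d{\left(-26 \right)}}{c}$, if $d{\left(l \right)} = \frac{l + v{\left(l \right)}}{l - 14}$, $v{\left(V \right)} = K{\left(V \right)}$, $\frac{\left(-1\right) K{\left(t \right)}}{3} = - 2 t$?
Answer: $- \frac{91}{8500} \approx -0.010706$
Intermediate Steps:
$K{\left(t \right)} = 6 t$ ($K{\left(t \right)} = - 3 \left(- 2 t\right) = 6 t$)
$v{\left(V \right)} = 6 V$
$d{\left(l \right)} = \frac{7 l}{-14 + l}$ ($d{\left(l \right)} = \frac{l + 6 l}{l - 14} = \frac{7 l}{-14 + l}$)
$\frac{d{\left(-26 \right)}}{c} = \frac{7 \left(-26\right) \frac{1}{-14 - 26}}{-425} = 7 \left(-26\right) \frac{1}{-40} \left(- \frac{1}{425}\right) = 7 \left(-26\right) \left(- \frac{1}{40}\right) \left(- \frac{1}{425}\right) = \frac{91}{20} \left(- \frac{1}{425}\right) = - \frac{91}{8500}$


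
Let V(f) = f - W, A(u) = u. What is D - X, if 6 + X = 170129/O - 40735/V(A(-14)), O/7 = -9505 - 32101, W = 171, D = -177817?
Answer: -1918449610495/10775954 ≈ -1.7803e+5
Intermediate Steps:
V(f) = -171 + f (V(f) = f - 1*171 = f - 171 = -171 + f)
O = -291242 (O = 7*(-9505 - 32101) = 7*(-41606) = -291242)
X = 2301798077/10775954 (X = -6 + (170129/(-291242) - 40735/(-171 - 14)) = -6 + (170129*(-1/291242) - 40735/(-185)) = -6 + (-170129/291242 - 40735*(-1/185)) = -6 + (-170129/291242 + 8147/37) = -6 + 2366453801/10775954 = 2301798077/10775954 ≈ 213.60)
D - X = -177817 - 1*2301798077/10775954 = -177817 - 2301798077/10775954 = -1918449610495/10775954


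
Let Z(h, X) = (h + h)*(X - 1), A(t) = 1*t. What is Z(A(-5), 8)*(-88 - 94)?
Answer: 12740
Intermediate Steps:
A(t) = t
Z(h, X) = 2*h*(-1 + X) (Z(h, X) = (2*h)*(-1 + X) = 2*h*(-1 + X))
Z(A(-5), 8)*(-88 - 94) = (2*(-5)*(-1 + 8))*(-88 - 94) = (2*(-5)*7)*(-182) = -70*(-182) = 12740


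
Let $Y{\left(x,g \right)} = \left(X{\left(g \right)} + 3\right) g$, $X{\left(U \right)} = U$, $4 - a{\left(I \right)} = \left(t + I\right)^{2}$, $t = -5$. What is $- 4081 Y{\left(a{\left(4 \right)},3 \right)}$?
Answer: $-73458$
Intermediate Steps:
$a{\left(I \right)} = 4 - \left(-5 + I\right)^{2}$
$Y{\left(x,g \right)} = g \left(3 + g\right)$ ($Y{\left(x,g \right)} = \left(g + 3\right) g = \left(3 + g\right) g = g \left(3 + g\right)$)
$- 4081 Y{\left(a{\left(4 \right)},3 \right)} = - 4081 \cdot 3 \left(3 + 3\right) = - 4081 \cdot 3 \cdot 6 = \left(-4081\right) 18 = -73458$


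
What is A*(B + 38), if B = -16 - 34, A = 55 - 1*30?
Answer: -300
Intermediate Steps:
A = 25 (A = 55 - 30 = 25)
B = -50
A*(B + 38) = 25*(-50 + 38) = 25*(-12) = -300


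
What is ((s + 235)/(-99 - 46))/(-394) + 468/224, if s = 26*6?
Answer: 3353053/1599640 ≈ 2.0961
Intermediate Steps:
s = 156
((s + 235)/(-99 - 46))/(-394) + 468/224 = ((156 + 235)/(-99 - 46))/(-394) + 468/224 = (391/(-145))*(-1/394) + 468*(1/224) = (391*(-1/145))*(-1/394) + 117/56 = -391/145*(-1/394) + 117/56 = 391/57130 + 117/56 = 3353053/1599640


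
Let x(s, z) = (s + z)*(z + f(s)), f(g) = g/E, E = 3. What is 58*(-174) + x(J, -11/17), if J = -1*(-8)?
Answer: -8736889/867 ≈ -10077.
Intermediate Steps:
f(g) = g/3
J = 8
x(s, z) = (s + z)*(z + s/3)
58*(-174) + x(J, -11/17) = 58*(-174) + ((-11/17)² + (⅓)*8² + (4/3)*8*(-11/17)) = -10092 + ((-11*1/17)² + (⅓)*64 + (4/3)*8*(-11*1/17)) = -10092 + ((-11/17)² + 64/3 + (4/3)*8*(-11/17)) = -10092 + (121/289 + 64/3 - 352/51) = -10092 + 12875/867 = -8736889/867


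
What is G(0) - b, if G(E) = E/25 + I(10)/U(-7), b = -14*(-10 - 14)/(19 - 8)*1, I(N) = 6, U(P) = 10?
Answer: -1647/55 ≈ -29.945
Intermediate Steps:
b = 336/11 (b = -(-336)/11*1 = -14*(-24/11)*1 = (336/11)*1 = 336/11 ≈ 30.545)
G(E) = ⅗ + E/25 (G(E) = E/25 + 6/10 = E*(1/25) + 6*(⅒) = E/25 + ⅗ = ⅗ + E/25)
G(0) - b = (⅗ + (1/25)*0) - 1*336/11 = (⅗ + 0) - 336/11 = ⅗ - 336/11 = -1647/55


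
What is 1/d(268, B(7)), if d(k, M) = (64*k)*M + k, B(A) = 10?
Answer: 1/171788 ≈ 5.8211e-6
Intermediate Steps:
d(k, M) = k + 64*M*k (d(k, M) = 64*M*k + k = k + 64*M*k)
1/d(268, B(7)) = 1/(268*(1 + 64*10)) = 1/(268*(1 + 640)) = 1/(268*641) = 1/171788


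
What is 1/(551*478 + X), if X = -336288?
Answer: -1/72910 ≈ -1.3716e-5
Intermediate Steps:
1/(551*478 + X) = 1/(551*478 - 336288) = 1/(263378 - 336288) = 1/(-72910) = -1/72910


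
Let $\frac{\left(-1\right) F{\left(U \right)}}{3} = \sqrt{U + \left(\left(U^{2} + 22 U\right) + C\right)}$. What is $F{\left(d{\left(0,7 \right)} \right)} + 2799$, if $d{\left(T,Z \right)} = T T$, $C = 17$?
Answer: $2799 - 3 \sqrt{17} \approx 2786.6$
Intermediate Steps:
$d{\left(T,Z \right)} = T^{2}$
$F{\left(U \right)} = - 3 \sqrt{17 + U^{2} + 23 U}$ ($F{\left(U \right)} = - 3 \sqrt{U + \left(\left(U^{2} + 22 U\right) + 17\right)} = - 3 \sqrt{U + \left(17 + U^{2} + 22 U\right)} = - 3 \sqrt{17 + U^{2} + 23 U}$)
$F{\left(d{\left(0,7 \right)} \right)} + 2799 = - 3 \sqrt{17 + \left(0^{2}\right)^{2} + 23 \cdot 0^{2}} + 2799 = - 3 \sqrt{17 + 0^{2} + 23 \cdot 0} + 2799 = - 3 \sqrt{17 + 0 + 0} + 2799 = - 3 \sqrt{17} + 2799 = 2799 - 3 \sqrt{17}$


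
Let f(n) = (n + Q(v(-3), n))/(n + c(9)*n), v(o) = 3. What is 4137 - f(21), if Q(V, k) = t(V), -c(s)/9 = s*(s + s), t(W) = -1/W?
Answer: 12249659/2961 ≈ 4137.0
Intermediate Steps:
c(s) = -18*s² (c(s) = -9*s*(s + s) = -9*s*2*s = -18*s²)
Q(V, k) = -1/V
f(n) = -(-⅓ + n)/(1457*n) (f(n) = (n - 1/3)/(n + (-18*9²)*n) = (n - 1*⅓)/(n + (-18*81)*n) = (n - ⅓)/(n - 1458*n) = (-⅓ + n)/((-1457*n)) = (-⅓ + n)*(-1/(1457*n)) = -(-⅓ + n)/(1457*n))
4137 - f(21) = 4137 - (1 - 3*21)/(4371*21) = 4137 - (1 - 63)/(4371*21) = 4137 - (-62)/(4371*21) = 4137 - 1*(-2/2961) = 4137 + 2/2961 = 12249659/2961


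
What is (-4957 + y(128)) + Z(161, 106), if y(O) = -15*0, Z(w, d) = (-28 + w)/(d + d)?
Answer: -1050751/212 ≈ -4956.4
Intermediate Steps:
Z(w, d) = (-28 + w)/(2*d) (Z(w, d) = (-28 + w)/((2*d)) = (-28 + w)*(1/(2*d)) = (-28 + w)/(2*d))
y(O) = 0
(-4957 + y(128)) + Z(161, 106) = (-4957 + 0) + (½)*(-28 + 161)/106 = -4957 + (½)*(1/106)*133 = -4957 + 133/212 = -1050751/212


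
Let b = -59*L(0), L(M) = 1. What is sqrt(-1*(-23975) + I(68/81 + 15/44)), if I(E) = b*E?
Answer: sqrt(937185557)/198 ≈ 154.61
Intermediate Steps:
b = -59 (b = -59*1 = -59)
I(E) = -59*E
sqrt(-1*(-23975) + I(68/81 + 15/44)) = sqrt(-1*(-23975) - 59*(68/81 + 15/44)) = sqrt(23975 - 59*(68*(1/81) + 15*(1/44))) = sqrt(23975 - 59*(68/81 + 15/44)) = sqrt(23975 - 59*4207/3564) = sqrt(23975 - 248213/3564) = sqrt(85198687/3564) = sqrt(937185557)/198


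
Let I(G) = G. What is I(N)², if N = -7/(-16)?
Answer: 49/256 ≈ 0.19141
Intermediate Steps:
N = 7/16 (N = -7*(-1/16) = 7/16 ≈ 0.43750)
I(N)² = (7/16)² = 49/256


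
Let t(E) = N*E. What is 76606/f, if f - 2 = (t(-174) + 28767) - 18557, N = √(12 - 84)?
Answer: 32595853/4436034 + 1110787*I*√2/1478678 ≈ 7.348 + 1.0624*I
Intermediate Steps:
N = 6*I*√2 (N = √(-72) = 6*I*√2 ≈ 8.4853*I)
t(E) = 6*I*E*√2 (t(E) = (6*I*√2)*E = 6*I*E*√2)
f = 10212 - 1044*I*√2 (f = 2 + ((6*I*(-174)*√2 + 28767) - 18557) = 2 + ((-1044*I*√2 + 28767) - 18557) = 2 + ((28767 - 1044*I*√2) - 18557) = 2 + (10210 - 1044*I*√2) = 10212 - 1044*I*√2 ≈ 10212.0 - 1476.4*I)
76606/f = 76606/(10212 - 1044*I*√2)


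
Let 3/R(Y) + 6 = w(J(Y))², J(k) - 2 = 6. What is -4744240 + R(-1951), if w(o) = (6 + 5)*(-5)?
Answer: -14322860557/3019 ≈ -4.7442e+6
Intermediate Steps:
J(k) = 8 (J(k) = 2 + 6 = 8)
w(o) = -55 (w(o) = 11*(-5) = -55)
R(Y) = 3/3019 (R(Y) = 3/(-6 + (-55)²) = 3/(-6 + 3025) = 3/3019)
-4744240 + R(-1951) = -4744240 + 3/3019 = -14322860557/3019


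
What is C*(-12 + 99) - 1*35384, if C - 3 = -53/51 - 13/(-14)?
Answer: -8361565/238 ≈ -35133.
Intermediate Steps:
C = 2063/714 (C = 3 + (-53/51 - 13/(-14)) = 3 + (-53*1/51 - 13*(-1/14)) = 3 + (-53/51 + 13/14) = 3 - 79/714 = 2063/714 ≈ 2.8894)
C*(-12 + 99) - 1*35384 = 2063*(-12 + 99)/714 - 1*35384 = (2063/714)*87 - 35384 = 59827/238 - 35384 = -8361565/238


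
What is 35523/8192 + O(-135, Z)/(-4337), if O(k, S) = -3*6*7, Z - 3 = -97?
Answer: 155095443/35528704 ≈ 4.3654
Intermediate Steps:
Z = -94 (Z = 3 - 97 = -94)
O(k, S) = -126 (O(k, S) = -18*7 = -126)
35523/8192 + O(-135, Z)/(-4337) = 35523/8192 - 126/(-4337) = 35523*(1/8192) - 126*(-1/4337) = 35523/8192 + 126/4337 = 155095443/35528704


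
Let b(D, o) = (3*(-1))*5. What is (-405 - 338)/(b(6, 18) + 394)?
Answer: -743/379 ≈ -1.9604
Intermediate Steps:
b(D, o) = -15 (b(D, o) = -3*5 = -15)
(-405 - 338)/(b(6, 18) + 394) = (-405 - 338)/(-15 + 394) = -743/379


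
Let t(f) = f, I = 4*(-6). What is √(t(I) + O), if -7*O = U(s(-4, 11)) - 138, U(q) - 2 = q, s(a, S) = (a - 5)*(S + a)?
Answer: √217/7 ≈ 2.1044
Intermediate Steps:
I = -24
s(a, S) = (-5 + a)*(S + a)
U(q) = 2 + q
O = 199/7 (O = -((2 + ((-4)² - 5*11 - 5*(-4) + 11*(-4))) - 138)/7 = -((2 + (16 - 55 + 20 - 44)) - 138)/7 = -((2 - 63) - 138)/7 = -(-61 - 138)/7 = -⅐*(-199) = 199/7 ≈ 28.429)
√(t(I) + O) = √(-24 + 199/7) = √(31/7) = √217/7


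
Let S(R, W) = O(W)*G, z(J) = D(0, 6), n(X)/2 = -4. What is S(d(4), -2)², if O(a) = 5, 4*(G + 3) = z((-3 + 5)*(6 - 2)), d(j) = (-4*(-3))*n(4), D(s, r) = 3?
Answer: 2025/16 ≈ 126.56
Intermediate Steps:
n(X) = -8 (n(X) = 2*(-4) = -8)
d(j) = -96 (d(j) = -4*(-3)*(-8) = 12*(-8) = -96)
z(J) = 3
G = -9/4 (G = -3 + (¼)*3 = -3 + ¾ = -9/4 ≈ -2.2500)
S(R, W) = -45/4 (S(R, W) = 5*(-9/4) = -45/4)
S(d(4), -2)² = (-45/4)² = 2025/16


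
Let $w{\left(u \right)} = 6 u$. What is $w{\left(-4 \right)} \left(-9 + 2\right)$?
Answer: $168$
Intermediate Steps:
$w{\left(-4 \right)} \left(-9 + 2\right) = 6 \left(-4\right) \left(-9 + 2\right) = \left(-24\right) \left(-7\right) = 168$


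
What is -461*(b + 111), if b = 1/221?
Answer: -11309252/221 ≈ -51173.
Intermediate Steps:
b = 1/221 ≈ 0.0045249
-461*(b + 111) = -461*(1/221 + 111) = -461*24532/221 = -11309252/221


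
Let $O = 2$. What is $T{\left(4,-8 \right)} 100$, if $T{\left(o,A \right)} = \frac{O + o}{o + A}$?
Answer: $-150$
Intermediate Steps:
$T{\left(o,A \right)} = \frac{2 + o}{A + o}$ ($T{\left(o,A \right)} = \frac{2 + o}{o + A} = \frac{2 + o}{A + o}$)
$T{\left(4,-8 \right)} 100 = \frac{2 + 4}{-8 + 4} \cdot 100 = \frac{1}{-4} \cdot 6 \cdot 100 = \left(- \frac{1}{4}\right) 6 \cdot 100 = \left(- \frac{3}{2}\right) 100 = -150$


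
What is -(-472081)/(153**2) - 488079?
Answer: -11424969230/23409 ≈ -4.8806e+5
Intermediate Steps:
-(-472081)/(153**2) - 488079 = -(-472081)/23409 - 488079 = -1*(-472081/23409) - 488079 = 472081/23409 - 488079 = -11424969230/23409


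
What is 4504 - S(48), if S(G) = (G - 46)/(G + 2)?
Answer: 112599/25 ≈ 4504.0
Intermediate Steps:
S(G) = (-46 + G)/(2 + G)
4504 - S(48) = 4504 - (-46 + 48)/(2 + 48) = 4504 - 2/50 = 4504 - 1*1/25 = 4504 - 1/25 = 112599/25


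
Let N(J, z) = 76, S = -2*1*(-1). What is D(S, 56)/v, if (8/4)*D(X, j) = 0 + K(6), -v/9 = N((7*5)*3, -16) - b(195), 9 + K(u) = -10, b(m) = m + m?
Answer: -19/5652 ≈ -0.0033616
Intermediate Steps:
b(m) = 2*m
S = 2 (S = -2*(-1) = 2)
K(u) = -19 (K(u) = -9 - 10 = -19)
v = 2826 (v = -9*(76 - 2*195) = -9*(76 - 1*390) = -9*(76 - 390) = -9*(-314) = 2826)
D(X, j) = -19/2 (D(X, j) = (0 - 19)/2 = (½)*(-19) = -19/2)
D(S, 56)/v = -19/2/2826 = -19/2*1/2826 = -19/5652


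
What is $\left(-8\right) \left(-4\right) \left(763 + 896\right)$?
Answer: $53088$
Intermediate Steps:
$\left(-8\right) \left(-4\right) \left(763 + 896\right) = 32 \cdot 1659 = 53088$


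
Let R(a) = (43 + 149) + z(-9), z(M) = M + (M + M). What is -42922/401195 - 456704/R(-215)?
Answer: -36646888682/13239435 ≈ -2768.0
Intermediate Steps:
z(M) = 3*M (z(M) = M + 2*M = 3*M)
R(a) = 165 (R(a) = (43 + 149) + 3*(-9) = 192 - 27 = 165)
-42922/401195 - 456704/R(-215) = -42922/401195 - 456704/165 = -36646888682/13239435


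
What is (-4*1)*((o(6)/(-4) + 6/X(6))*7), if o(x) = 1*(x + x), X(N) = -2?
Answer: 168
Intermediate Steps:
o(x) = 2*x (o(x) = 1*(2*x) = 2*x)
(-4*1)*((o(6)/(-4) + 6/X(6))*7) = (-4*1)*(((2*6)/(-4) + 6/(-2))*7) = -4*(12*(-¼) + 6*(-½))*7 = -4*(-3 - 3)*7 = -(-24)*7 = -4*(-42) = 168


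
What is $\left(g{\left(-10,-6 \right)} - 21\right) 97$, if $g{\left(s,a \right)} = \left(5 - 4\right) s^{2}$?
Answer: $7663$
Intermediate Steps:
$g{\left(s,a \right)} = s^{2}$ ($g{\left(s,a \right)} = 1 s^{2} = s^{2}$)
$\left(g{\left(-10,-6 \right)} - 21\right) 97 = \left(\left(-10\right)^{2} - 21\right) 97 = \left(100 - 21\right) 97 = 79 \cdot 97 = 7663$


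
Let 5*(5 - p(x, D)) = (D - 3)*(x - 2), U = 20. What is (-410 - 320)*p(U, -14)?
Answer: -48326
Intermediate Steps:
p(x, D) = 5 - (-3 + D)*(-2 + x)/5 (p(x, D) = 5 - (D - 3)*(x - 2)/5 = 5 - (-3 + D)*(-2 + x)/5)
(-410 - 320)*p(U, -14) = (-410 - 320)*(19/5 + (⅖)*(-14) + (⅗)*20 - ⅕*(-14)*20) = -730*(19/5 - 28/5 + 12 + 56) = -730*331/5 = -48326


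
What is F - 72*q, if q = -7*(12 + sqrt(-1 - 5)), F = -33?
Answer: 6015 + 504*I*sqrt(6) ≈ 6015.0 + 1234.5*I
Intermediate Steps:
q = -84 - 7*I*sqrt(6) (q = -7*(12 + sqrt(-6)) = -7*(12 + I*sqrt(6)) = -84 - 7*I*sqrt(6) ≈ -84.0 - 17.146*I)
F - 72*q = -33 - 72*(-84 - 7*I*sqrt(6)) = -33 + (6048 + 504*I*sqrt(6)) = 6015 + 504*I*sqrt(6)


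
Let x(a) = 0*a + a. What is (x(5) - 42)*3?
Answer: -111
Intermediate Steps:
x(a) = a (x(a) = 0 + a = a)
(x(5) - 42)*3 = (5 - 42)*3 = -37*3 = -111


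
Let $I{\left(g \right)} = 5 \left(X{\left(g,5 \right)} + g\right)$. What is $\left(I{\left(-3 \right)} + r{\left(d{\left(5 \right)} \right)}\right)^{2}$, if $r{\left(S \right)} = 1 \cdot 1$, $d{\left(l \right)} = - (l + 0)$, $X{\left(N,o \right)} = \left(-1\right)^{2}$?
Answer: $81$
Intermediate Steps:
$X{\left(N,o \right)} = 1$
$d{\left(l \right)} = - l$
$r{\left(S \right)} = 1$
$I{\left(g \right)} = 5 + 5 g$ ($I{\left(g \right)} = 5 \left(1 + g\right) = 5 + 5 g$)
$\left(I{\left(-3 \right)} + r{\left(d{\left(5 \right)} \right)}\right)^{2} = \left(\left(5 + 5 \left(-3\right)\right) + 1\right)^{2} = \left(\left(5 - 15\right) + 1\right)^{2} = \left(-10 + 1\right)^{2} = \left(-9\right)^{2} = 81$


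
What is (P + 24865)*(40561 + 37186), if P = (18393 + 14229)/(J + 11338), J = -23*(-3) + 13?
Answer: 11039721106367/5710 ≈ 1.9334e+9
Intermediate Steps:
J = 82 (J = 69 + 13 = 82)
P = 16311/5710 (P = (18393 + 14229)/(82 + 11338) = 32622/11420 = 32622*(1/11420) = 16311/5710 ≈ 2.8566)
(P + 24865)*(40561 + 37186) = (16311/5710 + 24865)*(40561 + 37186) = (141995461/5710)*77747 = 11039721106367/5710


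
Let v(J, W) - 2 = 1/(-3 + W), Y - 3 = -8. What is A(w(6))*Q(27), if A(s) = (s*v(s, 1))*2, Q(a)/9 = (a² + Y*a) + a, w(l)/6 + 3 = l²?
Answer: 3319866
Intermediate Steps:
Y = -5 (Y = 3 - 8 = -5)
v(J, W) = 2 + 1/(-3 + W)
w(l) = -18 + 6*l²
Q(a) = -36*a + 9*a² (Q(a) = 9*((a² - 5*a) + a) = 9*(a² - 4*a) = -36*a + 9*a²)
A(s) = 3*s (A(s) = (s*((-5 + 2*1)/(-3 + 1)))*2 = (s*((-5 + 2)/(-2)))*2 = (s*(-½*(-3)))*2 = (s*(3/2))*2 = (3*s/2)*2 = 3*s)
A(w(6))*Q(27) = (3*(-18 + 6*6²))*(9*27*(-4 + 27)) = (3*(-18 + 6*36))*(9*27*23) = (3*(-18 + 216))*5589 = (3*198)*5589 = 594*5589 = 3319866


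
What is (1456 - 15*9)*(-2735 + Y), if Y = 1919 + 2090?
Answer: 1682954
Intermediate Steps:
Y = 4009
(1456 - 15*9)*(-2735 + Y) = (1456 - 15*9)*(-2735 + 4009) = (1456 - 135)*1274 = 1321*1274 = 1682954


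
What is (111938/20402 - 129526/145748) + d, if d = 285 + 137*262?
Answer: 26898440695189/743387674 ≈ 36184.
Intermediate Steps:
d = 36179 (d = 285 + 35894 = 36179)
(111938/20402 - 129526/145748) + d = (111938/20402 - 129526/145748) + 36179 = (111938*(1/20402) - 129526*1/145748) + 36179 = (55969/10201 - 64763/72874) + 36179 = 3418037543/743387674 + 36179 = 26898440695189/743387674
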